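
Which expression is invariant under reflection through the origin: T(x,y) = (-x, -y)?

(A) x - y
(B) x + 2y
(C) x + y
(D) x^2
D

The map is reflection through the origin: T(x,y) = (-x, -y).
Substitute the transformed coordinates into each option and compare with the original:
(A) x - y  ->  (-x) - (-y) = -x + y   [differs from x - y: not invariant]
(B) x + 2y  ->  (-x) + 2(-y) = -x - 2y   [differs from x + 2y: not invariant]
(C) x + y  ->  (-x) + (-y) = -x - y   [differs from x + y: not invariant]
(D) x^2  ->  (-x)^2 = x^2   [equals x^2: invariant]

Only option (D), x^2, is unchanged by the transformation.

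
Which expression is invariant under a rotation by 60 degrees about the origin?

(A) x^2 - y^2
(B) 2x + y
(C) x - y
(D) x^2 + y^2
D

A rotation by 60 degrees sends (x, y) to (x/2 - sqrt(3)y/2, sqrt(3)x/2 + y/2).
Substitute the transformed coordinates into each option and compare with the original:
(A) x^2 - y^2  ->  (x/2 - sqrt(3)y/2)^2 - (sqrt(3)x/2 + y/2)^2 = -x^2/2 - sqrt(3)xy + y^2/2   [differs from x^2 - y^2: not invariant]
(B) 2x + y  ->  2(x/2 - sqrt(3)y/2) + (sqrt(3)x/2 + y/2) = sqrt(3)x/2 + x - sqrt(3)y + y/2   [differs from 2x + y: not invariant]
(C) x - y  ->  (x/2 - sqrt(3)y/2) - (sqrt(3)x/2 + y/2) = -sqrt(3)x/2 + x/2 - sqrt(3)y/2 - y/2   [differs from x - y: not invariant]
(D) x^2 + y^2  ->  (x/2 - sqrt(3)y/2)^2 + (sqrt(3)x/2 + y/2)^2 = x^2 + y^2   [equals x^2 + y^2: invariant]

Only option (D), x^2 + y^2, is unchanged by the transformation.
Geometrically, x^2 + y^2 is the squared distance from the origin, which every rotation about the origin preserves.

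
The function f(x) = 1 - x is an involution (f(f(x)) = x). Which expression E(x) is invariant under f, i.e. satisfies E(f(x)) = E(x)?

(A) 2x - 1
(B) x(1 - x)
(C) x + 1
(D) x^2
B

Replace x by f(x) = 1 - x in each option and simplify. As a quick numerical cross-check, also compare E(5) with E(f(5)) = E(-4).

(A) 2x - 1  ->  2(1 - x) - 1 = 1 - 2x; check: E(5) = 9 but E(-4) = -9.   [not invariant]
(B) x(1 - x)  ->  (1 - x)(1 - (1 - x)), which simplifies back to x(1 - x); check: E(5) = -20, E(-4) = -20.   [invariant]
(C) x + 1  ->  (1 - x) + 1 = 2 - x; check: E(5) = 6 but E(-4) = -3.   [not invariant]
(D) x^2  ->  (1 - x)^2 = (x - 1)^2; check: E(5) = 25 but E(-4) = 16.   [not invariant]

Only (B) is unchanged. E is symmetric under swapping x with f(x) = 1 - x, which is exactly what an involution does.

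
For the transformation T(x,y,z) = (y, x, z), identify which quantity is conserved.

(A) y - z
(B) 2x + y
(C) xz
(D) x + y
D

Apply T(x,y,z) = (y, x, z) to each option, i.e. replace (x, y, z) by the transformed coordinates.
Substitute the transformed coordinates into each option and compare with the original:
(A) y - z  ->  (x) - (z) = x - z   [differs from y - z: not invariant]
(B) 2x + y  ->  2(y) + (x) = x + 2y   [differs from 2x + y: not invariant]
(C) xz  ->  (y)(z) = yz   [differs from xz: not invariant]
(D) x + y  ->  (y) + (x) = x + y   [equals x + y: invariant]

Only option (D), x + y, is unchanged by the transformation.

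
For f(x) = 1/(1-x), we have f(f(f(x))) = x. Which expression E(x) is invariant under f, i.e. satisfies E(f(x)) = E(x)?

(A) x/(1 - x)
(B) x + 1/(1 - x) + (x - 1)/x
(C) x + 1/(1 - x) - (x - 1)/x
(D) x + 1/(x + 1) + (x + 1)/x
B

Replace x by f(x) = 1/(1 - x) in each option and simplify. As a quick numerical cross-check, also compare E(4) with E(f(4)) = E(-1/3).

(A) x/(1 - x)  ->  (1/(1 - x))/(1 - (1/(1 - x))) = -1/x; check: E(4) = -4/3 but E(-1/3) = -1/4.   [not invariant]
(B) x + 1/(1 - x) + (x - 1)/x  ->  (1/(1 - x)) + 1/(1 - (1/(1 - x))) + ((1/(1 - x)) - 1)/(1/(1 - x)), which simplifies back to x + 1/(1 - x) + (x - 1)/x; check: E(4) = 53/12, E(-1/3) = 53/12.   [invariant]
(C) x + 1/(1 - x) - (x - 1)/x  ->  (1/(1 - x)) + 1/(1 - (1/(1 - x))) - ((1/(1 - x)) - 1)/(1/(1 - x)) = (x^2(1 - x) - x + (x - 1)^2)/(x(x - 1)); check: E(4) = 35/12 but E(-1/3) = -43/12.   [not invariant]
(D) x + 1/(x + 1) + (x + 1)/x  ->  (1/(1 - x)) + 1/((1/(1 - x)) + 1) + ((1/(1 - x)) + 1)/(1/(1 - x)) = (-x^3 + 6x^2 - 11x + 7)/(x^2 - 3x + 2); check: E(4) = 109/20 but E(-1/3) = -5/6.   [not invariant]

Only (B) is unchanged. Indeed f(f(x)) = 1/(1 - 1/(1-x)) = (1-x)/(-x) = (x-1)/x, so E(x) = x + f(x) + f(f(x)) is the sum over the whole 3-cycle; applying f just permutes the three terms cyclically (x -> f(x) -> f(f(x)) -> x), leaving the sum unchanged.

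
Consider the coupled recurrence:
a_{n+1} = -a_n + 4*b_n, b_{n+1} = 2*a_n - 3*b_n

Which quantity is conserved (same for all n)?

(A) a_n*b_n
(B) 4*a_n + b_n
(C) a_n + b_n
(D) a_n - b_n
C

Replace a_n by a_{n+1} = -a_n + 4*b_n and b_n by b_{n+1} = 2*a_n - 3*b_n in each option and simplify:
(A) a_n*b_n  ->  (-a_n + 4*b_n)*(2*a_n - 3*b_n) = -2*a_n^2 + 11*a_n*b_n - 12*b_n^2   [not conserved]
(B) 4*a_n + b_n  ->  4*(-a_n + 4*b_n) + (2*a_n - 3*b_n) = -2*a_n + 13*b_n   [not conserved]
(C) a_n + b_n  ->  (-a_n + 4*b_n) + (2*a_n - 3*b_n) = a_n + b_n   [conserved]
(D) a_n - b_n  ->  (-a_n + 4*b_n) - (2*a_n - 3*b_n) = -3*a_n + 7*b_n   [not conserved]

Only (C) a_n + b_n returns to itself after one step, so it is the conserved quantity.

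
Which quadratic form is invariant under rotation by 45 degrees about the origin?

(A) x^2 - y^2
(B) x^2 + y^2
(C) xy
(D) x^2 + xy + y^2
B

Rotation by 45 degrees sends (x, y) to (sqrt(2)x/2 - sqrt(2)y/2, sqrt(2)x/2 + sqrt(2)y/2).
Substitute the transformed coordinates into each option and compare with the original:
(A) x^2 - y^2  ->  (sqrt(2)x/2 - sqrt(2)y/2)^2 - (sqrt(2)x/2 + sqrt(2)y/2)^2 = -2xy   [differs from x^2 - y^2: not invariant]
(B) x^2 + y^2  ->  (sqrt(2)x/2 - sqrt(2)y/2)^2 + (sqrt(2)x/2 + sqrt(2)y/2)^2 = x^2 + y^2   [equals x^2 + y^2: invariant]
(C) xy  ->  (sqrt(2)x/2 - sqrt(2)y/2)(sqrt(2)x/2 + sqrt(2)y/2) = x^2/2 - y^2/2   [differs from xy: not invariant]
(D) x^2 + xy + y^2  ->  (sqrt(2)x/2 - sqrt(2)y/2)^2 + (sqrt(2)x/2 - sqrt(2)y/2)(sqrt(2)x/2 + sqrt(2)y/2) + (sqrt(2)x/2 + sqrt(2)y/2)^2 = 3x^2/2 + y^2/2   [differs from x^2 + xy + y^2: not invariant]

Only option (B), x^2 + y^2, is unchanged by the transformation.
x^2 + y^2 is the squared distance from the origin, which rotations preserve.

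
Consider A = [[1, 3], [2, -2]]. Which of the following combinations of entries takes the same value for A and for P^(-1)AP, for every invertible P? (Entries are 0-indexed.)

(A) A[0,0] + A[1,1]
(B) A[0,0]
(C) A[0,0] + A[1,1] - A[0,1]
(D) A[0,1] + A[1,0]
A

A[0,0] + A[1,1] is the trace of A. By the cyclic property of the trace, tr(P^(-1)AP) = tr(APP^(-1)) = tr(A), so it is the same for every matrix similar to A.

The other combinations are not similarity invariants. For example, take P = [[1, 1], [0, 1]] (det P = 1), so P^(-1) = [[1, -1], [0, 1]] and
B = P^(-1)AP = [[-1, 4], [2, 0]].
Evaluating each option on A and on B:
(A) A[0,0] + A[1,1]: -1 for A, -1 for B -> unchanged
(B) A[0,0]: 1 for A, -1 for B -> changes
(C) A[0,0] + A[1,1] - A[0,1]: -4 for A, -5 for B -> changes
(D) A[0,1] + A[1,0]: 5 for A, 6 for B -> changes

Only (A) A[0,0] + A[1,1] = -1 survives (and it does so for every P, not just this one), so it is the invariant.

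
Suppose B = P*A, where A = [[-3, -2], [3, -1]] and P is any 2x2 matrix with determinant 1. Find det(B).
9

By the multiplicative property of determinants, det(B) = det(P*A) = det(P) * det(A) = det(A),
so the determinant is invariant under multiplication by any determinant-1 matrix; we just need det(A).

det(A) = (-3)(-1) - (-2)(3) = 3 - (-6) = 9

Therefore det(B) = 1 * 9 = 9.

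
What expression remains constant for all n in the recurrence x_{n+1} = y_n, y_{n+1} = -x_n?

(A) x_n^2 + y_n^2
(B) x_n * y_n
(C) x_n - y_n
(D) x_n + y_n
A

For the recurrence x_{n+1} = y_n, y_{n+1} = -x_n:

x_{n+1}^2 + y_{n+1}^2 = y_n^2 + (-x_n)^2 = x_n^2 + y_n^2
The sum of squares is conserved (like energy in a harmonic oscillator).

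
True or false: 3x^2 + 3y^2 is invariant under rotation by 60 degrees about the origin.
True

Applying rotation by 60 degrees: x' = x*cos(60 degrees) - y*sin(60 degrees) = x/2 - sqrt(3)y/2, y' = x*sin(60 degrees) + y*cos(60 degrees) = sqrt(3)x/2 + y/2

Substituting into 3x^2 + 3y^2:
3(x/2 - sqrt(3)y/2)^2 + 3(sqrt(3)x/2 + y/2)^2
= 3x^2 + 3y^2

This equals the original expression 3x^2 + 3y^2, so it IS invariant.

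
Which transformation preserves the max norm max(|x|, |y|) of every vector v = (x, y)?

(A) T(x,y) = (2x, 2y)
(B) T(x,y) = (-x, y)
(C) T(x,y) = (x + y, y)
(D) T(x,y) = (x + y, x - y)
B

A transformation preserves a norm if ||T(v)|| = ||v|| for every v; a single vector where the norm changes rules an option out.

(A) T(x,y) = (2x, 2y): v = (1, 0) has norm max(|1|, |0|) = 1, but T(v) = (2, 0) has norm 2 -- not preserved.
(B) T(x,y) = (-x, y): preserves the norm -- it only permutes the coordinates and/or flips signs, which leaves max(|x|, |y|) unchanged.
(C) T(x,y) = (x + y, y): v = (1, 1) has norm max(|1|, |1|) = 1, but T(v) = (2, 1) has norm 2 -- not preserved.
(D) T(x,y) = (x + y, x - y): v = (1, 1) has norm max(|1|, |1|) = 1, but T(v) = (2, 0) has norm 2 -- not preserved.

Therefore the answer is (B).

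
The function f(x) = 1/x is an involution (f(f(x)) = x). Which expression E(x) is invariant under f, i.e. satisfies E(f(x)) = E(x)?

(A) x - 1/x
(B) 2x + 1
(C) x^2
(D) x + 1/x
D

Replace x by f(x) = 1/x in each option and simplify. As a quick numerical cross-check, also compare E(3) with E(f(3)) = E(1/3).

(A) x - 1/x  ->  (1/x) - 1/(1/x) = -x + 1/x; check: E(3) = 8/3 but E(1/3) = -8/3.   [not invariant]
(B) 2x + 1  ->  2(1/x) + 1 = (x + 2)/x; check: E(3) = 7 but E(1/3) = 5/3.   [not invariant]
(C) x^2  ->  (1/x)^2 = x^(-2); check: E(3) = 9 but E(1/3) = 1/9.   [not invariant]
(D) x + 1/x  ->  (1/x) + 1/(1/x), which simplifies back to x + 1/x; check: E(3) = 10/3, E(1/3) = 10/3.   [invariant]

Only (D) is unchanged. E is symmetric under swapping x with f(x) = 1/x, which is exactly what an involution does.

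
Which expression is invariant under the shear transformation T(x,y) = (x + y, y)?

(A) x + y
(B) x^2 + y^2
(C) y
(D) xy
C

Under the shear T(x,y) = (x + y, y):
Substitute the transformed coordinates into each option and compare with the original:
(A) x + y  ->  (x + y) + (y) = x + 2y   [differs from x + y: not invariant]
(B) x^2 + y^2  ->  (x + y)^2 + (y)^2 = x^2 + 2xy + 2y^2   [differs from x^2 + y^2: not invariant]
(C) y  ->  (y) = y   [equals y: invariant]
(D) xy  ->  (x + y)(y) = xy + y^2   [differs from xy: not invariant]

Only option (C), y, is unchanged by the transformation.
A horizontal shear moves points parallel to the x-axis, so the y-coordinate (and any function of y alone) is unchanged.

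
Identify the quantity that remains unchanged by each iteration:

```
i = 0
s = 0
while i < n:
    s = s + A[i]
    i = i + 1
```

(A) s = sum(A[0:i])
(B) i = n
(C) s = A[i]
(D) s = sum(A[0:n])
A

A loop invariant must hold before the first iteration and be re-established by every execution of the body.

(A) s = sum(A[0:i]): Initially i = 0 and s = 0 = sum of the empty slice A[0:0]. If s = sum(A[0:i]) holds at the top of an iteration, the body sets s to sum(A[0:i]) + A[i] = sum(A[0:i+1]) and then i to i+1, so s = sum(A[0:i]) holds again. At exit i = n, giving s = sum(A[0:n]).

The other options fail:
(B) i = n: false initially (i = 0); it is the exit condition, not an invariant.
(C) s = A[i]: after the first iteration s = A[0] but i = 1, so s = A[i] compares s with the wrong element (and fails in general).
(D) s = sum(A[0:n]): false before the loop (s = 0, not the full sum) -- it only becomes true at exit.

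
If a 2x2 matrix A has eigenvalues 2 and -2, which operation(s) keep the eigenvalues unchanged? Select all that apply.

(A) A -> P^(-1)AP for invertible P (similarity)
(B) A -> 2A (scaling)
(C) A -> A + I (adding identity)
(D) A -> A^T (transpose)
A and D

Eigenvalues are preserved by:
1. Similarity transformations: A -> P^(-1)AP (same characteristic polynomial)
2. Transpose: A^T has the same eigenvalues as A

Eigenvalues are NOT preserved by:
- Adding identity: eigenvalues become 2+1, -2+1
- Scaling: eigenvalues become 4, -4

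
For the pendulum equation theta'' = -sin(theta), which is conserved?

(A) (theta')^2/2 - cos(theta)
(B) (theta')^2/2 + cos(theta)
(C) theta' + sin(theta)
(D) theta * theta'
A

A first integral I satisfies dI/dt = 0 along every solution. Differentiate each option and use the equation of motion:
(A) d/dt[(theta')^2/2 - cos(theta)] = theta' theta'' + sin(theta) theta' = theta'(-sin(theta)) + theta' sin(theta) = 0
(B) d/dt[(theta')^2/2 + cos(theta)] = theta' theta'' - sin(theta) theta' = -2 theta' sin(theta), not identically 0
(C) d/dt[theta' + sin(theta)] = theta'' + cos(theta) theta' = -sin(theta) + theta' cos(theta), not identically 0
(D) d/dt[theta * theta'] = (theta')^2 + theta theta'' = (theta')^2 - theta sin(theta), not identically 0

Only (A) has zero time-derivative. This is the total energy: kinetic (theta')^2/2 plus potential -cos(theta).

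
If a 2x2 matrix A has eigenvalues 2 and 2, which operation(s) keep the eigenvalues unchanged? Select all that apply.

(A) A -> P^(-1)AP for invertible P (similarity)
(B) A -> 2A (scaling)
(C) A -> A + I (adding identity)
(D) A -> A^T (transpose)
A and D

Eigenvalues are preserved by:
1. Similarity transformations: A -> P^(-1)AP (same characteristic polynomial)
2. Transpose: A^T has the same eigenvalues as A

Eigenvalues are NOT preserved by:
- Adding identity: eigenvalues become 2+1, 2+1
- Scaling: eigenvalues become 4, 4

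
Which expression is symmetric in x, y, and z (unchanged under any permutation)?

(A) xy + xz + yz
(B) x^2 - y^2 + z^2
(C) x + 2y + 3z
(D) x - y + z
A

A symmetric expression is unchanged when the variables are permuted; here the transformation to test is the swap (x, y) -> (y, x).
A symmetric expression must survive every permutation; the single swap x <-> y already eliminates the distractors, and the keyed expression is also unchanged by x <-> z and y <-> z (each variable enters it in exactly the same way).
Substitute the transformed coordinates into each option and compare with the original:
(A) xy + xz + yz  ->  (y)(x) + (y)z + (x)z = xy + xz + yz   [equals xy + xz + yz: invariant]
(B) x^2 - y^2 + z^2  ->  (y)^2 - (x)^2 + z^2 = -x^2 + y^2 + z^2   [differs from x^2 - y^2 + z^2: not invariant]
(C) x + 2y + 3z  ->  (y) + 2(x) + 3z = 2x + y + 3z   [differs from x + 2y + 3z: not invariant]
(D) x - y + z  ->  (y) - (x) + z = -x + y + z   [differs from x - y + z: not invariant]

Only option (A), xy + xz + yz, is unchanged by the transformation.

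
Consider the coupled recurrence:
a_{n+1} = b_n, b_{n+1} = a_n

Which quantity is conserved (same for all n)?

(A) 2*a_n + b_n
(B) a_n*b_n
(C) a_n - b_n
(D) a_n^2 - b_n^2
B

Replace a_n by a_{n+1} = b_n and b_n by b_{n+1} = a_n in each option and simplify:
(A) 2*a_n + b_n  ->  2*(b_n) + (a_n) = a_n + 2*b_n   [not conserved]
(B) a_n*b_n  ->  (b_n)*(a_n) = a_n*b_n   [conserved]
(C) a_n - b_n  ->  (b_n) - (a_n) = -a_n + b_n   [not conserved]
(D) a_n^2 - b_n^2  ->  (b_n)^2 - (a_n)^2 = -a_n^2 + b_n^2   [not conserved]

Only (B) a_n*b_n returns to itself after one step, so it is the conserved quantity.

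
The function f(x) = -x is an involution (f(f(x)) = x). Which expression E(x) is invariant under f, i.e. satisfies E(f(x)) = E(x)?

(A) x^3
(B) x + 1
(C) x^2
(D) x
C

Replace x by f(x) = -x in each option and simplify. As a quick numerical cross-check, also compare E(5) with E(f(5)) = E(-5).

(A) x^3  ->  (-x)^3 = -x^3; check: E(5) = 125 but E(-5) = -125.   [not invariant]
(B) x + 1  ->  (-x) + 1 = 1 - x; check: E(5) = 6 but E(-5) = -4.   [not invariant]
(C) x^2  ->  (-x)^2, which simplifies back to x^2; check: E(5) = 25, E(-5) = 25.   [invariant]
(D) x  ->  (-x) = -x; check: E(5) = 5 but E(-5) = -5.   [not invariant]

Only (C) is unchanged. E is symmetric under swapping x with f(x) = -x, which is exactly what an involution does.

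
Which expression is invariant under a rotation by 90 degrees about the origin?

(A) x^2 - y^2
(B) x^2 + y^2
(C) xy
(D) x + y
B

A rotation by 90 degrees sends (x, y) to (-y, x).
Substitute the transformed coordinates into each option and compare with the original:
(A) x^2 - y^2  ->  (-y)^2 - (x)^2 = -x^2 + y^2   [differs from x^2 - y^2: not invariant]
(B) x^2 + y^2  ->  (-y)^2 + (x)^2 = x^2 + y^2   [equals x^2 + y^2: invariant]
(C) xy  ->  (-y)(x) = -xy   [differs from xy: not invariant]
(D) x + y  ->  (-y) + (x) = x - y   [differs from x + y: not invariant]

Only option (B), x^2 + y^2, is unchanged by the transformation.
Geometrically, x^2 + y^2 is the squared distance from the origin, which every rotation about the origin preserves.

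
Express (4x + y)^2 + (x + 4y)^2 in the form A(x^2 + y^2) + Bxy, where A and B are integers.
17(x^2 + y^2) + 16xy

Expanding: (4x + y)^2 = 16x^2 + 8xy + y^2
(x + 4y)^2 = x^2 + 8xy + 16y^2
Sum = (16+1)(x^2+y^2) + 16xy = 17(x^2 + y^2) + 16xy
This is symmetric in x and y.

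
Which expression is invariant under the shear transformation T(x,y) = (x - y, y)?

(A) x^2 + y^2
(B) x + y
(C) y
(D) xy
C

Under the shear T(x,y) = (x - y, y):
Substitute the transformed coordinates into each option and compare with the original:
(A) x^2 + y^2  ->  (x - y)^2 + (y)^2 = x^2 - 2xy + 2y^2   [differs from x^2 + y^2: not invariant]
(B) x + y  ->  (x - y) + (y) = x   [differs from x + y: not invariant]
(C) y  ->  (y) = y   [equals y: invariant]
(D) xy  ->  (x - y)(y) = xy - y^2   [differs from xy: not invariant]

Only option (C), y, is unchanged by the transformation.
A horizontal shear moves points parallel to the x-axis, so the y-coordinate (and any function of y alone) is unchanged.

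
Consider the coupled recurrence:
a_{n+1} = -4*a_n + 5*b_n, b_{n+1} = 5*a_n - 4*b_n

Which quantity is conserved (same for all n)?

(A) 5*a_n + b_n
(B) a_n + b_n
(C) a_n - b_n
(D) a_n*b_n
B

Replace a_n by a_{n+1} = -4*a_n + 5*b_n and b_n by b_{n+1} = 5*a_n - 4*b_n in each option and simplify:
(A) 5*a_n + b_n  ->  5*(-4*a_n + 5*b_n) + (5*a_n - 4*b_n) = -15*a_n + 21*b_n   [not conserved]
(B) a_n + b_n  ->  (-4*a_n + 5*b_n) + (5*a_n - 4*b_n) = a_n + b_n   [conserved]
(C) a_n - b_n  ->  (-4*a_n + 5*b_n) - (5*a_n - 4*b_n) = -9*a_n + 9*b_n   [not conserved]
(D) a_n*b_n  ->  (-4*a_n + 5*b_n)*(5*a_n - 4*b_n) = -20*a_n^2 + 41*a_n*b_n - 20*b_n^2   [not conserved]

Only (B) a_n + b_n returns to itself after one step, so it is the conserved quantity.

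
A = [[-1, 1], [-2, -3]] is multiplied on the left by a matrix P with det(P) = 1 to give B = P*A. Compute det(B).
5

By the multiplicative property of determinants, det(B) = det(P*A) = det(P) * det(A) = det(A),
so the determinant is invariant under multiplication by any determinant-1 matrix; we just need det(A).

det(A) = (-1)(-3) - (1)(-2) = 3 - (-2) = 5

Therefore det(B) = 1 * 5 = 5.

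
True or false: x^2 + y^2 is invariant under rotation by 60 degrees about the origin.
True

Applying rotation by 60 degrees: x' = x*cos(60 degrees) - y*sin(60 degrees) = x/2 - sqrt(3)y/2, y' = x*sin(60 degrees) + y*cos(60 degrees) = sqrt(3)x/2 + y/2

Substituting into x^2 + y^2:
(x/2 - sqrt(3)y/2)^2 + (sqrt(3)x/2 + y/2)^2
= x^2 + y^2

This equals the original expression x^2 + y^2, so it IS invariant.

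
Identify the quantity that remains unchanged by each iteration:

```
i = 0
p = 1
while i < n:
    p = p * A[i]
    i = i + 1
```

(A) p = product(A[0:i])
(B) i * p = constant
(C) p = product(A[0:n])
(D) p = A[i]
A

A loop invariant must hold before the first iteration and be re-established by every execution of the body.

(A) p = product(A[0:i]): Initially i = 0 and p = 1 = product of the empty slice A[0:0]. If p = product(A[0:i]) holds at the top of an iteration, the body sets p to product(A[0:i]) * A[i] = product(A[0:i+1]) and then i to i+1, so the property is restored. At exit i = n, giving p = product(A[0:n]).

The other options fail:
(B) i * p = constant: initially i * p = 0, but after one iteration it is 1 * A[0], which is nonzero in general.
(C) p = product(A[0:n]): false before the loop (p = 1, not the full product) -- it only becomes true at exit.
(D) p = A[i]: after the first iteration p = A[0] but i = 1; in general p is a product of several elements, not a single one.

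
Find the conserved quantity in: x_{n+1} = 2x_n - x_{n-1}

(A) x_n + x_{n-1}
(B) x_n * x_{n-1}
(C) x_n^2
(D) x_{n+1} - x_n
D

For the recurrence x_{n+1} = 2x_n - x_{n-1}:

If x_{n+1} = 2x_n - x_{n-1}, then:
x_{n+1} - x_n = x_n - x_{n-1}
The first difference is constant throughout the sequence.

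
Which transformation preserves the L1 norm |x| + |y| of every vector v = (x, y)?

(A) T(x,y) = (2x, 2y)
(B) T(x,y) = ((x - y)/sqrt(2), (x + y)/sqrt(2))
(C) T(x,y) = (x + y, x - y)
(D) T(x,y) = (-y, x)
D

A transformation preserves a norm if ||T(v)|| = ||v|| for every v; a single vector where the norm changes rules an option out.

(A) T(x,y) = (2x, 2y): v = (1, 0) has norm |1| + |0| = 1, but T(v) = (2, 0) has norm 2 -- not preserved.
(B) T(x,y) = ((x - y)/sqrt(2), (x + y)/sqrt(2)): v = (1, 0) has norm |1| + |0| = 1, but T(v) = (sqrt(2)/2, sqrt(2)/2) has norm sqrt(2) -- not preserved.
(C) T(x,y) = (x + y, x - y): v = (1, 0) has norm |1| + |0| = 1, but T(v) = (1, 1) has norm 2 -- not preserved.
(D) T(x,y) = (-y, x): preserves the norm -- it only permutes the coordinates and/or flips signs, which leaves |x| + |y| unchanged.

Therefore the answer is (D).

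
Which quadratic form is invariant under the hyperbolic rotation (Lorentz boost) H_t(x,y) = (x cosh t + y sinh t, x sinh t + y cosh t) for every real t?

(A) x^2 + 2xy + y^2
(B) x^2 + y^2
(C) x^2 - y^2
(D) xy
C

Write x' = x cosh t + y sinh t, y' = x sinh t + y cosh t and substitute into each option:
(A) x^2 + 2xy + y^2: (x' + y')^2 with x' + y' = (x + y)(cosh t + sinh t) = (x + y)e^t, so it becomes (x + y)^2 e^(2t)   [not invariant for t != 0]
(B) x^2 + y^2: (x cosh t + y sinh t)^2 + (x sinh t + y cosh t)^2 = (x^2 + y^2)(cosh^2 t + sinh^2 t) + 4xy sinh t cosh t = (x^2 + y^2) cosh 2t + 2xy sinh 2t   [not invariant for t != 0]
(C) x^2 - y^2: (x cosh t + y sinh t)^2 - (x sinh t + y cosh t)^2 = x^2(cosh^2 t - sinh^2 t) + 2xy(cosh t sinh t - sinh t cosh t) + y^2(sinh^2 t - cosh^2 t) = x^2 - y^2   [invariant, using cosh^2 t - sinh^2 t = 1]
(D) xy: (x cosh t + y sinh t)(x sinh t + y cosh t) = xy(cosh^2 t + sinh^2 t) + (x^2 + y^2) sinh t cosh t = xy cosh 2t + (x^2 + y^2)(sinh 2t)/2   [not invariant for t != 0]

Only (C) x^2 - y^2 is unchanged; it is the Minkowski form preserved by Lorentz boosts, just as x^2 + y^2 is preserved by ordinary rotations.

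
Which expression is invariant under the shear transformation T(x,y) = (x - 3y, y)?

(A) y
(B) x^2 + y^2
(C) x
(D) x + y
A

Under the shear T(x,y) = (x - 3y, y):
Substitute the transformed coordinates into each option and compare with the original:
(A) y  ->  (y) = y   [equals y: invariant]
(B) x^2 + y^2  ->  (x - 3y)^2 + (y)^2 = x^2 - 6xy + 10y^2   [differs from x^2 + y^2: not invariant]
(C) x  ->  (x - 3y) = x - 3y   [differs from x: not invariant]
(D) x + y  ->  (x - 3y) + (y) = x - 2y   [differs from x + y: not invariant]

Only option (A), y, is unchanged by the transformation.
A horizontal shear moves points parallel to the x-axis, so the y-coordinate (and any function of y alone) is unchanged.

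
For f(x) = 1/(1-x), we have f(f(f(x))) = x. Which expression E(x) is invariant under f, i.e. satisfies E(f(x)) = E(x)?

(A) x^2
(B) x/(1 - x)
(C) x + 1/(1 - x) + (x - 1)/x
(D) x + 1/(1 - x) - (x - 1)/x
C

Replace x by f(x) = 1/(1 - x) in each option and simplify. As a quick numerical cross-check, also compare E(4) with E(f(4)) = E(-1/3).

(A) x^2  ->  (1/(1 - x))^2 = (x - 1)^(-2); check: E(4) = 16 but E(-1/3) = 1/9.   [not invariant]
(B) x/(1 - x)  ->  (1/(1 - x))/(1 - (1/(1 - x))) = -1/x; check: E(4) = -4/3 but E(-1/3) = -1/4.   [not invariant]
(C) x + 1/(1 - x) + (x - 1)/x  ->  (1/(1 - x)) + 1/(1 - (1/(1 - x))) + ((1/(1 - x)) - 1)/(1/(1 - x)), which simplifies back to x + 1/(1 - x) + (x - 1)/x; check: E(4) = 53/12, E(-1/3) = 53/12.   [invariant]
(D) x + 1/(1 - x) - (x - 1)/x  ->  (1/(1 - x)) + 1/(1 - (1/(1 - x))) - ((1/(1 - x)) - 1)/(1/(1 - x)) = (x^2(1 - x) - x + (x - 1)^2)/(x(x - 1)); check: E(4) = 35/12 but E(-1/3) = -43/12.   [not invariant]

Only (C) is unchanged. Indeed f(f(x)) = 1/(1 - 1/(1-x)) = (1-x)/(-x) = (x-1)/x, so E(x) = x + f(x) + f(f(x)) is the sum over the whole 3-cycle; applying f just permutes the three terms cyclically (x -> f(x) -> f(f(x)) -> x), leaving the sum unchanged.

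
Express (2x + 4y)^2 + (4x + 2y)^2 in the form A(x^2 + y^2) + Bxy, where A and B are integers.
20(x^2 + y^2) + 32xy

Expanding: (2x + 4y)^2 = 4x^2 + 16xy + 16y^2
(4x + 2y)^2 = 16x^2 + 16xy + 4y^2
Sum = (4+16)(x^2+y^2) + 32xy = 20(x^2 + y^2) + 32xy
This is symmetric in x and y.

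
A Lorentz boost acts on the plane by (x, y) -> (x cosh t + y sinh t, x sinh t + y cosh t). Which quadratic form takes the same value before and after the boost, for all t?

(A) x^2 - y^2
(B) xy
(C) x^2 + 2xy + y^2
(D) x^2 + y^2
A

Write x' = x cosh t + y sinh t, y' = x sinh t + y cosh t and substitute into each option:
(A) x^2 - y^2: (x cosh t + y sinh t)^2 - (x sinh t + y cosh t)^2 = x^2(cosh^2 t - sinh^2 t) + 2xy(cosh t sinh t - sinh t cosh t) + y^2(sinh^2 t - cosh^2 t) = x^2 - y^2   [invariant, using cosh^2 t - sinh^2 t = 1]
(B) xy: (x cosh t + y sinh t)(x sinh t + y cosh t) = xy(cosh^2 t + sinh^2 t) + (x^2 + y^2) sinh t cosh t = xy cosh 2t + (x^2 + y^2)(sinh 2t)/2   [not invariant for t != 0]
(C) x^2 + 2xy + y^2: (x' + y')^2 with x' + y' = (x + y)(cosh t + sinh t) = (x + y)e^t, so it becomes (x + y)^2 e^(2t)   [not invariant for t != 0]
(D) x^2 + y^2: (x cosh t + y sinh t)^2 + (x sinh t + y cosh t)^2 = (x^2 + y^2)(cosh^2 t + sinh^2 t) + 4xy sinh t cosh t = (x^2 + y^2) cosh 2t + 2xy sinh 2t   [not invariant for t != 0]

Only (A) x^2 - y^2 is unchanged; it is the Minkowski form preserved by Lorentz boosts, just as x^2 + y^2 is preserved by ordinary rotations.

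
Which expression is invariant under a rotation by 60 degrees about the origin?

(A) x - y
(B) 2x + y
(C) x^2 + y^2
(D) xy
C

A rotation by 60 degrees sends (x, y) to (x/2 - sqrt(3)y/2, sqrt(3)x/2 + y/2).
Substitute the transformed coordinates into each option and compare with the original:
(A) x - y  ->  (x/2 - sqrt(3)y/2) - (sqrt(3)x/2 + y/2) = -sqrt(3)x/2 + x/2 - sqrt(3)y/2 - y/2   [differs from x - y: not invariant]
(B) 2x + y  ->  2(x/2 - sqrt(3)y/2) + (sqrt(3)x/2 + y/2) = sqrt(3)x/2 + x - sqrt(3)y + y/2   [differs from 2x + y: not invariant]
(C) x^2 + y^2  ->  (x/2 - sqrt(3)y/2)^2 + (sqrt(3)x/2 + y/2)^2 = x^2 + y^2   [equals x^2 + y^2: invariant]
(D) xy  ->  (x/2 - sqrt(3)y/2)(sqrt(3)x/2 + y/2) = sqrt(3)x^2/4 - xy/2 - sqrt(3)y^2/4   [differs from xy: not invariant]

Only option (C), x^2 + y^2, is unchanged by the transformation.
Geometrically, x^2 + y^2 is the squared distance from the origin, which every rotation about the origin preserves.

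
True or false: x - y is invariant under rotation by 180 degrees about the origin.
False

Applying rotation by 180 degrees: x' = x*cos(180 degrees) - y*sin(180 degrees) = -x, y' = x*sin(180 degrees) + y*cos(180 degrees) = -y

Substituting into x - y:
(-x) - (-y)
= -x + y

This differs from the original expression x - y, so it is NOT invariant.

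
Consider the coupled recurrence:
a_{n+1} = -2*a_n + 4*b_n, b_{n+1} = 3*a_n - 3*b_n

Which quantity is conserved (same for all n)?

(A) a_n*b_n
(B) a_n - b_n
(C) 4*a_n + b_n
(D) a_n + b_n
D

Replace a_n by a_{n+1} = -2*a_n + 4*b_n and b_n by b_{n+1} = 3*a_n - 3*b_n in each option and simplify:
(A) a_n*b_n  ->  (-2*a_n + 4*b_n)*(3*a_n - 3*b_n) = -6*a_n^2 + 18*a_n*b_n - 12*b_n^2   [not conserved]
(B) a_n - b_n  ->  (-2*a_n + 4*b_n) - (3*a_n - 3*b_n) = -5*a_n + 7*b_n   [not conserved]
(C) 4*a_n + b_n  ->  4*(-2*a_n + 4*b_n) + (3*a_n - 3*b_n) = -5*a_n + 13*b_n   [not conserved]
(D) a_n + b_n  ->  (-2*a_n + 4*b_n) + (3*a_n - 3*b_n) = a_n + b_n   [conserved]

Only (D) a_n + b_n returns to itself after one step, so it is the conserved quantity.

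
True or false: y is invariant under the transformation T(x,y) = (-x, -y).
False

Substitute T(x,y) = (-x, -y) into the expression and compare with the original.

Original: y
After applying T: (-y) = -y

This differs from the original y (difference: -2y), so the expression is NOT invariant.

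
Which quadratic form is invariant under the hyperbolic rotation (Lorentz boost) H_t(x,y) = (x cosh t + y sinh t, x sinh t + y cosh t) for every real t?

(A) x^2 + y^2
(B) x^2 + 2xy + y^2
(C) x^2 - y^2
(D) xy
C

Write x' = x cosh t + y sinh t, y' = x sinh t + y cosh t and substitute into each option:
(A) x^2 + y^2: (x cosh t + y sinh t)^2 + (x sinh t + y cosh t)^2 = (x^2 + y^2)(cosh^2 t + sinh^2 t) + 4xy sinh t cosh t = (x^2 + y^2) cosh 2t + 2xy sinh 2t   [not invariant for t != 0]
(B) x^2 + 2xy + y^2: (x' + y')^2 with x' + y' = (x + y)(cosh t + sinh t) = (x + y)e^t, so it becomes (x + y)^2 e^(2t)   [not invariant for t != 0]
(C) x^2 - y^2: (x cosh t + y sinh t)^2 - (x sinh t + y cosh t)^2 = x^2(cosh^2 t - sinh^2 t) + 2xy(cosh t sinh t - sinh t cosh t) + y^2(sinh^2 t - cosh^2 t) = x^2 - y^2   [invariant, using cosh^2 t - sinh^2 t = 1]
(D) xy: (x cosh t + y sinh t)(x sinh t + y cosh t) = xy(cosh^2 t + sinh^2 t) + (x^2 + y^2) sinh t cosh t = xy cosh 2t + (x^2 + y^2)(sinh 2t)/2   [not invariant for t != 0]

Only (C) x^2 - y^2 is unchanged; it is the Minkowski form preserved by Lorentz boosts, just as x^2 + y^2 is preserved by ordinary rotations.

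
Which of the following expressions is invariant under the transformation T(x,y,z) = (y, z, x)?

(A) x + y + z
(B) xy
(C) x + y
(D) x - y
A

Apply T(x,y,z) = (y, z, x) to each option, i.e. replace (x, y, z) by the transformed coordinates.
Substitute the transformed coordinates into each option and compare with the original:
(A) x + y + z  ->  (y) + (z) + (x) = x + y + z   [equals x + y + z: invariant]
(B) xy  ->  (y)(z) = yz   [differs from xy: not invariant]
(C) x + y  ->  (y) + (z) = y + z   [differs from x + y: not invariant]
(D) x - y  ->  (y) - (z) = y - z   [differs from x - y: not invariant]

Only option (A), x + y + z, is unchanged by the transformation.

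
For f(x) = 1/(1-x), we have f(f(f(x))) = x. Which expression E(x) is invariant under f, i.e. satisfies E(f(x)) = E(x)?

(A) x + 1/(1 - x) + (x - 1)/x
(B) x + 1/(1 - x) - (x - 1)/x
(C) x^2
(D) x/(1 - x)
A

Replace x by f(x) = 1/(1 - x) in each option and simplify. As a quick numerical cross-check, also compare E(5) with E(f(5)) = E(-1/4).

(A) x + 1/(1 - x) + (x - 1)/x  ->  (1/(1 - x)) + 1/(1 - (1/(1 - x))) + ((1/(1 - x)) - 1)/(1/(1 - x)), which simplifies back to x + 1/(1 - x) + (x - 1)/x; check: E(5) = 111/20, E(-1/4) = 111/20.   [invariant]
(B) x + 1/(1 - x) - (x - 1)/x  ->  (1/(1 - x)) + 1/(1 - (1/(1 - x))) - ((1/(1 - x)) - 1)/(1/(1 - x)) = (x^2(1 - x) - x + (x - 1)^2)/(x(x - 1)); check: E(5) = 79/20 but E(-1/4) = -89/20.   [not invariant]
(C) x^2  ->  (1/(1 - x))^2 = (x - 1)^(-2); check: E(5) = 25 but E(-1/4) = 1/16.   [not invariant]
(D) x/(1 - x)  ->  (1/(1 - x))/(1 - (1/(1 - x))) = -1/x; check: E(5) = -5/4 but E(-1/4) = -1/5.   [not invariant]

Only (A) is unchanged. Indeed f(f(x)) = 1/(1 - 1/(1-x)) = (1-x)/(-x) = (x-1)/x, so E(x) = x + f(x) + f(f(x)) is the sum over the whole 3-cycle; applying f just permutes the three terms cyclically (x -> f(x) -> f(f(x)) -> x), leaving the sum unchanged.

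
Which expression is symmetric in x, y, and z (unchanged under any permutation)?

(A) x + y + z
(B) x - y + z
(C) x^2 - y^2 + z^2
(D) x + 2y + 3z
A

A symmetric expression is unchanged when the variables are permuted; here the transformation to test is the swap (x, y) -> (y, x).
A symmetric expression must survive every permutation; the single swap x <-> y already eliminates the distractors, and the keyed expression is also unchanged by x <-> z and y <-> z (each variable enters it in exactly the same way).
Substitute the transformed coordinates into each option and compare with the original:
(A) x + y + z  ->  (y) + (x) + z = x + y + z   [equals x + y + z: invariant]
(B) x - y + z  ->  (y) - (x) + z = -x + y + z   [differs from x - y + z: not invariant]
(C) x^2 - y^2 + z^2  ->  (y)^2 - (x)^2 + z^2 = -x^2 + y^2 + z^2   [differs from x^2 - y^2 + z^2: not invariant]
(D) x + 2y + 3z  ->  (y) + 2(x) + 3z = 2x + y + 3z   [differs from x + 2y + 3z: not invariant]

Only option (A), x + y + z, is unchanged by the transformation.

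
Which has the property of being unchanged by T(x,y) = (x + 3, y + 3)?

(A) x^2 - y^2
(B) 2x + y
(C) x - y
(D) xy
C

An expression E(x,y) is invariant under T if E(T(x,y)) = E(x,y). Here T(x,y) = (x + 3, y + 3).
Substitute the transformed coordinates into each option and compare with the original:
(A) x^2 - y^2  ->  (x + 3)^2 - (y + 3)^2 = x^2 + 6x - y^2 - 6y   [differs from x^2 - y^2: not invariant]
(B) 2x + y  ->  2(x + 3) + (y + 3) = 2x + y + 9   [differs from 2x + y: not invariant]
(C) x - y  ->  (x + 3) - (y + 3) = x - y   [equals x - y: invariant]
(D) xy  ->  (x + 3)(y + 3) = xy + 3x + 3y + 9   [differs from xy: not invariant]

Only option (C), x - y, is unchanged by the transformation.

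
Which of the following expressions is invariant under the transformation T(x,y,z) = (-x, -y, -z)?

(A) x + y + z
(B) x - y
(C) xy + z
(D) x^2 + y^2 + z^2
D

Apply T(x,y,z) = (-x, -y, -z) to each option, i.e. replace (x, y, z) by the transformed coordinates.
Substitute the transformed coordinates into each option and compare with the original:
(A) x + y + z  ->  (-x) + (-y) + (-z) = -x - y - z   [differs from x + y + z: not invariant]
(B) x - y  ->  (-x) - (-y) = -x + y   [differs from x - y: not invariant]
(C) xy + z  ->  (-x)(-y) + (-z) = xy - z   [differs from xy + z: not invariant]
(D) x^2 + y^2 + z^2  ->  (-x)^2 + (-y)^2 + (-z)^2 = x^2 + y^2 + z^2   [equals x^2 + y^2 + z^2: invariant]

Only option (D), x^2 + y^2 + z^2, is unchanged by the transformation.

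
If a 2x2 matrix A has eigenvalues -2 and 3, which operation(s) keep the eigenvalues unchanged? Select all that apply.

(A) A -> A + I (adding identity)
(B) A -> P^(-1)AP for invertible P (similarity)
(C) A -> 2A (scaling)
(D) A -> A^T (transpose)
B and D

Eigenvalues are preserved by:
1. Similarity transformations: A -> P^(-1)AP (same characteristic polynomial)
2. Transpose: A^T has the same eigenvalues as A

Eigenvalues are NOT preserved by:
- Adding identity: eigenvalues become -2+1, 3+1
- Scaling: eigenvalues become -4, 6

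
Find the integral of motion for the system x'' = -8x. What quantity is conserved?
E = (x')^2 + 8x^2

Multiply the equation by x':
x' * x'' = -8x * x'
The left side is d/dt[(x')^2/2] and the right side is d/dt[-8x^2/2], so
d/dt[(x')^2/2 + 8x^2/2] = 0, i.e. (x')^2/2 + 8x^2/2 = constant.
Multiplying by 2, the integral of motion is E = (x')^2 + 8x^2.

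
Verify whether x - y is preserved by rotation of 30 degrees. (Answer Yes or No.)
No

Applying rotation by 30 degrees: x' = x*cos(30 degrees) - y*sin(30 degrees) = sqrt(3)x/2 - y/2, y' = x*sin(30 degrees) + y*cos(30 degrees) = x/2 + sqrt(3)y/2

Substituting into x - y:
(sqrt(3)x/2 - y/2) - (x/2 + sqrt(3)y/2)
= -x/2 + sqrt(3)x/2 - sqrt(3)y/2 - y/2

This differs from the original expression x - y, so it is NOT invariant.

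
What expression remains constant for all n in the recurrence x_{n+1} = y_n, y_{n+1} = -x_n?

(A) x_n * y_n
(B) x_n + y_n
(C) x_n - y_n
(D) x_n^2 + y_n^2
D

For the recurrence x_{n+1} = y_n, y_{n+1} = -x_n:

x_{n+1}^2 + y_{n+1}^2 = y_n^2 + (-x_n)^2 = x_n^2 + y_n^2
The sum of squares is conserved (like energy in a harmonic oscillator).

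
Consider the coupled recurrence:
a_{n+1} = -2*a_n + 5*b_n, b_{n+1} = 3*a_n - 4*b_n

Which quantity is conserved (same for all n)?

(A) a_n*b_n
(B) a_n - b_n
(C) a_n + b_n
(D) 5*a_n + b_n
C

Replace a_n by a_{n+1} = -2*a_n + 5*b_n and b_n by b_{n+1} = 3*a_n - 4*b_n in each option and simplify:
(A) a_n*b_n  ->  (-2*a_n + 5*b_n)*(3*a_n - 4*b_n) = -6*a_n^2 + 23*a_n*b_n - 20*b_n^2   [not conserved]
(B) a_n - b_n  ->  (-2*a_n + 5*b_n) - (3*a_n - 4*b_n) = -5*a_n + 9*b_n   [not conserved]
(C) a_n + b_n  ->  (-2*a_n + 5*b_n) + (3*a_n - 4*b_n) = a_n + b_n   [conserved]
(D) 5*a_n + b_n  ->  5*(-2*a_n + 5*b_n) + (3*a_n - 4*b_n) = -7*a_n + 21*b_n   [not conserved]

Only (C) a_n + b_n returns to itself after one step, so it is the conserved quantity.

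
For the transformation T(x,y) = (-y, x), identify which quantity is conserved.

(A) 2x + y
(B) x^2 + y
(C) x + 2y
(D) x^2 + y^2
D

An expression E(x,y) is invariant under T if E(T(x,y)) = E(x,y). Here T(x,y) = (-y, x).
Substitute the transformed coordinates into each option and compare with the original:
(A) 2x + y  ->  2(-y) + (x) = x - 2y   [differs from 2x + y: not invariant]
(B) x^2 + y  ->  (-y)^2 + (x) = x + y^2   [differs from x^2 + y: not invariant]
(C) x + 2y  ->  (-y) + 2(x) = 2x - y   [differs from x + 2y: not invariant]
(D) x^2 + y^2  ->  (-y)^2 + (x)^2 = x^2 + y^2   [equals x^2 + y^2: invariant]

Only option (D), x^2 + y^2, is unchanged by the transformation.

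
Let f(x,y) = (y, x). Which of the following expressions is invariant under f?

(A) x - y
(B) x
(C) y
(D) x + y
D

For f(x,y) = (y, x):
After applying f: x' = y, y' = x. So x' + y' = y + x = x + y.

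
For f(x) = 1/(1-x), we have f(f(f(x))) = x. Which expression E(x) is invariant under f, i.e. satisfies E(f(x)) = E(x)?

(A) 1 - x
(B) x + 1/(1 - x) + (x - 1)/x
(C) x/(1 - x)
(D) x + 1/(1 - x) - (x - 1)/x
B

Replace x by f(x) = 1/(1 - x) in each option and simplify. As a quick numerical cross-check, also compare E(5) with E(f(5)) = E(-1/4).

(A) 1 - x  ->  1 - (1/(1 - x)) = x/(x - 1); check: E(5) = -4 but E(-1/4) = 5/4.   [not invariant]
(B) x + 1/(1 - x) + (x - 1)/x  ->  (1/(1 - x)) + 1/(1 - (1/(1 - x))) + ((1/(1 - x)) - 1)/(1/(1 - x)), which simplifies back to x + 1/(1 - x) + (x - 1)/x; check: E(5) = 111/20, E(-1/4) = 111/20.   [invariant]
(C) x/(1 - x)  ->  (1/(1 - x))/(1 - (1/(1 - x))) = -1/x; check: E(5) = -5/4 but E(-1/4) = -1/5.   [not invariant]
(D) x + 1/(1 - x) - (x - 1)/x  ->  (1/(1 - x)) + 1/(1 - (1/(1 - x))) - ((1/(1 - x)) - 1)/(1/(1 - x)) = (x^2(1 - x) - x + (x - 1)^2)/(x(x - 1)); check: E(5) = 79/20 but E(-1/4) = -89/20.   [not invariant]

Only (B) is unchanged. Indeed f(f(x)) = 1/(1 - 1/(1-x)) = (1-x)/(-x) = (x-1)/x, so E(x) = x + f(x) + f(f(x)) is the sum over the whole 3-cycle; applying f just permutes the three terms cyclically (x -> f(x) -> f(f(x)) -> x), leaving the sum unchanged.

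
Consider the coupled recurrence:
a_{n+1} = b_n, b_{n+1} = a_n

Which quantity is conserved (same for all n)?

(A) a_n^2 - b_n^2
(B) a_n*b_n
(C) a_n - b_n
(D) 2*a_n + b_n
B

Replace a_n by a_{n+1} = b_n and b_n by b_{n+1} = a_n in each option and simplify:
(A) a_n^2 - b_n^2  ->  (b_n)^2 - (a_n)^2 = -a_n^2 + b_n^2   [not conserved]
(B) a_n*b_n  ->  (b_n)*(a_n) = a_n*b_n   [conserved]
(C) a_n - b_n  ->  (b_n) - (a_n) = -a_n + b_n   [not conserved]
(D) 2*a_n + b_n  ->  2*(b_n) + (a_n) = a_n + 2*b_n   [not conserved]

Only (B) a_n*b_n returns to itself after one step, so it is the conserved quantity.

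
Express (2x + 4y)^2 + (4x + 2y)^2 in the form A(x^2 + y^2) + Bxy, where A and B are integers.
20(x^2 + y^2) + 32xy

Expanding: (2x + 4y)^2 = 4x^2 + 16xy + 16y^2
(4x + 2y)^2 = 16x^2 + 16xy + 4y^2
Sum = (4+16)(x^2+y^2) + 32xy = 20(x^2 + y^2) + 32xy
This is symmetric in x and y.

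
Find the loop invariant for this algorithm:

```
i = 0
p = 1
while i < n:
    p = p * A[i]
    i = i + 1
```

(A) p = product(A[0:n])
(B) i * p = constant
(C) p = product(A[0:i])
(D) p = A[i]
C

A loop invariant must hold before the first iteration and be re-established by every execution of the body.

(C) p = product(A[0:i]): Initially i = 0 and p = 1 = product of the empty slice A[0:0]. If p = product(A[0:i]) holds at the top of an iteration, the body sets p to product(A[0:i]) * A[i] = product(A[0:i+1]) and then i to i+1, so the property is restored. At exit i = n, giving p = product(A[0:n]).

The other options fail:
(A) p = product(A[0:n]): false before the loop (p = 1, not the full product) -- it only becomes true at exit.
(B) i * p = constant: initially i * p = 0, but after one iteration it is 1 * A[0], which is nonzero in general.
(D) p = A[i]: after the first iteration p = A[0] but i = 1; in general p is a product of several elements, not a single one.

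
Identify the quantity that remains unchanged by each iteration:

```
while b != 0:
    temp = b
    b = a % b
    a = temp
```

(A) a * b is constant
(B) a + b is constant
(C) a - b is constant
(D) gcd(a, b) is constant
D

A loop invariant must hold before the first iteration and be re-established by every execution of the body.

(D) gcd(a, b) is constant: One iteration replaces (a, b) by (b, a mod b). Since a mod b = a - q*b for an integer q, any common divisor of a and b divides b and a mod b, and conversely; hence gcd(b, a mod b) = gcd(a, b). For instance (27, 5) -> (5, 2) keeps gcd = 1. At exit b = 0 and a = gcd of the original inputs.

The other options fail:
(A) a * b is constant: e.g. (a, b) = (27, 5) -> (5, 2): the product goes from 135 to 10.
(B) a + b is constant: e.g. (a, b) = (27, 5) -> (5, 2): the sum goes from 32 to 7.
(C) a - b is constant: e.g. (a, b) = (27, 5) -> (5, 2): the difference goes from 22 to 3.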